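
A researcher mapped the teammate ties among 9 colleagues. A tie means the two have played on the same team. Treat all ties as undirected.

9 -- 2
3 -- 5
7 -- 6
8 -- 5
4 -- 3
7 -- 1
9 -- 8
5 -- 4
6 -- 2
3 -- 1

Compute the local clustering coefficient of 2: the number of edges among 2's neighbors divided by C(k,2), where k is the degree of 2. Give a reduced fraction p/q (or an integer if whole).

0

2's neighbors: 6 and 9 (k = 2).
Possible neighbor pairs: C(2,2) = 1. Edges among them: none → e = 0.
Clustering(2) = 0/1.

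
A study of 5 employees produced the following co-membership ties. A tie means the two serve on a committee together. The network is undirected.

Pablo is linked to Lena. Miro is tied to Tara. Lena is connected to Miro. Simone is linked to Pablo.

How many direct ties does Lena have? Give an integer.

Lena is directly tied to Miro and Pablo. That is 2 neighbors, so the degree of Lena is 2.

2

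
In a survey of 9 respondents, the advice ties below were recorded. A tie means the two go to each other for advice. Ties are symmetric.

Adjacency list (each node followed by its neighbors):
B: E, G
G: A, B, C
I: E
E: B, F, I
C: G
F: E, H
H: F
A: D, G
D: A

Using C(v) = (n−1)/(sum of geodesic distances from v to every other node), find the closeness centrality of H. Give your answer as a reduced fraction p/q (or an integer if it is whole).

Distances from H: A:5, B:3, C:5, D:6, E:2, F:1, G:4, I:3. Sum = 29.
n = 9, so closeness = 8/29.

8/29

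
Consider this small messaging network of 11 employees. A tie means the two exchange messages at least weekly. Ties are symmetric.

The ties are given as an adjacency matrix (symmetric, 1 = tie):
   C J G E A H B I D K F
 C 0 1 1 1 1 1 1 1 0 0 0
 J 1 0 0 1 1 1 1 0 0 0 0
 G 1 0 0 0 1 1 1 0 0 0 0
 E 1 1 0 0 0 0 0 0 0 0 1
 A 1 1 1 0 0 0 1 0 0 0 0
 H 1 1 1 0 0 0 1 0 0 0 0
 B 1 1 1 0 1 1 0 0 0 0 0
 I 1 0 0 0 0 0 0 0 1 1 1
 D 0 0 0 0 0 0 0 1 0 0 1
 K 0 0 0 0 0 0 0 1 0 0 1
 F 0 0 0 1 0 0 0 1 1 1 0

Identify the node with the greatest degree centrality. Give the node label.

C

Degrees — A:4, B:5, C:7, D:2, E:3, F:4, G:4, H:4, I:4, J:5, K:2.
The maximum is 7, attained only by C.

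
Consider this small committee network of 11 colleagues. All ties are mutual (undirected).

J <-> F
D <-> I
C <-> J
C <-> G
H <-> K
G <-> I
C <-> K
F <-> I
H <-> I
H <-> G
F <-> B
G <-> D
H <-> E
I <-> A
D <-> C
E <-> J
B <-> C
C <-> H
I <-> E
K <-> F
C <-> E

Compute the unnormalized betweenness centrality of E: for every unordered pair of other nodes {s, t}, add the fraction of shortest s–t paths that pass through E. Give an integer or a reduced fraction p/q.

2

Pairs whose geodesics pass through E — H–J: 1/2; I–C: 1/4; I–J: 1/2; A–C: 1/4; A–J: 1/2.
All other pairs contribute 0.
Summing the contributions gives betweenness(E) = 2.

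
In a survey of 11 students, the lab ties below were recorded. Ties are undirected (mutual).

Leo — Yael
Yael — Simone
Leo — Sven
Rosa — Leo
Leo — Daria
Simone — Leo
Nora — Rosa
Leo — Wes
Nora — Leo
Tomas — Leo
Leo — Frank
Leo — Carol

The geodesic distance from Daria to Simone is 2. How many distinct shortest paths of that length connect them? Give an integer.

1

The shortest distance is 2, and the only length-2 path is Daria–Leo–Simone. So there is exactly 1 shortest path.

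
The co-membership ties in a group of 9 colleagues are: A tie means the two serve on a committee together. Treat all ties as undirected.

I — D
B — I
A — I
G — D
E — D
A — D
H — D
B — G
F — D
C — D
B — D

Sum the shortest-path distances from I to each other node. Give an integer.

Distances from I: A:1, B:1, C:2, D:1, E:2, F:2, G:2, H:2.
Sum = 1 + 1 + 2 + 1 + 2 + 2 + 2 + 2 = 13.

13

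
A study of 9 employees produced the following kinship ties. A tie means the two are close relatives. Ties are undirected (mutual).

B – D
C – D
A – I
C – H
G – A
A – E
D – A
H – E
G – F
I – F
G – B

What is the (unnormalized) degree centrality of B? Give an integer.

B is directly tied to D and G. That is 2 neighbors, so the degree of B is 2.

2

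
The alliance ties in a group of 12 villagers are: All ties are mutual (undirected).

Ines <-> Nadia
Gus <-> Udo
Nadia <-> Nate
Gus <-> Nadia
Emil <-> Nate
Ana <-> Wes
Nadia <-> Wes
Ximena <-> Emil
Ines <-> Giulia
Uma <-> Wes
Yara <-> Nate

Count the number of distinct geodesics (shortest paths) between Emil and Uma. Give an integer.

The shortest distance is 4, and the only length-4 path is Emil–Nate–Nadia–Wes–Uma. So there is exactly 1 shortest path.

1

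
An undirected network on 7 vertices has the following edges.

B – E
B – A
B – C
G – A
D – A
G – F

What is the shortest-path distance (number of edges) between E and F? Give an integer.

4

One shortest route is E – B – A – G – F, which uses 4 edges, and at distance 3 from E we only reach {D, G}, which does not include F. So d(E,F) = 4.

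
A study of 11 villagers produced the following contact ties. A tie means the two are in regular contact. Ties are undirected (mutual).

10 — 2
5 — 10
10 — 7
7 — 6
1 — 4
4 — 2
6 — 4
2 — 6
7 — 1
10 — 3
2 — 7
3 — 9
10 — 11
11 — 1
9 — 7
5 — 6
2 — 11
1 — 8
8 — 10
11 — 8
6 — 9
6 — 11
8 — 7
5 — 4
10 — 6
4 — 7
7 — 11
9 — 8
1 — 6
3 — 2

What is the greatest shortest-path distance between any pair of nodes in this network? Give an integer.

3

Eccentricity of each node (its greatest distance to any other): 1:3, 2:2, 3:3, 4:2, 5:2, 6:2, 7:2, 8:2, 9:2, 10:2, 11:2.
The maximum eccentricity is 3, realized for instance by the pair 1–3 via 1 – 7 – 9 – 3. So the diameter is 3.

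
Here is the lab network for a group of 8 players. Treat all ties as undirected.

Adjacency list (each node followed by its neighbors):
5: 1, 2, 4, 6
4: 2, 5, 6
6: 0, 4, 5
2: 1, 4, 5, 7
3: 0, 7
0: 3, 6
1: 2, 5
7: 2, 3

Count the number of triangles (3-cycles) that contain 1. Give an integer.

1

1's neighbors: 2 and 5.
Neighbor pairs that are themselves tied: 1–2–5. Each forms one triangle with 1, for 1 in total.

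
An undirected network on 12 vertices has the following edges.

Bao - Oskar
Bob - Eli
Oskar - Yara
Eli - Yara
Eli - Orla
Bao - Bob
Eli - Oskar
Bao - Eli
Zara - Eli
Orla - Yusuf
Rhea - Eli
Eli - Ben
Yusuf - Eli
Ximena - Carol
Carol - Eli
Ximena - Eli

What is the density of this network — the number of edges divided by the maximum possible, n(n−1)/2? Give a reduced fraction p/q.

8/33

There are 16 edges and 12 nodes, so the maximum possible is C(12,2) = 66.
Density = 16/66 = 8/33.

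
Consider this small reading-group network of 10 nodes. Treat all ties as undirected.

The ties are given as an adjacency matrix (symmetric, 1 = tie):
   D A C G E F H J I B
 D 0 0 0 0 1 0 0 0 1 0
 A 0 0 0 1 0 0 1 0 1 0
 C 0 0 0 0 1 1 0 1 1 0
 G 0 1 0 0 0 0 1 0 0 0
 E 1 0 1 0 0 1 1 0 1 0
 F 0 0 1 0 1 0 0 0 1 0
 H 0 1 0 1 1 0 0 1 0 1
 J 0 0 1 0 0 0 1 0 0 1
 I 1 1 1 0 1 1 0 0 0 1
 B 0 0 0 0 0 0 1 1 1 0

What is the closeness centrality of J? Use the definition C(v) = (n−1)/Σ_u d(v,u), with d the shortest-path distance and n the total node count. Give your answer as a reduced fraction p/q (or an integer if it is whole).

9/16

Distances from J: A:2, B:1, C:1, D:3, E:2, F:2, G:2, H:1, I:2. Sum = 16.
n = 10, so closeness = 9/16.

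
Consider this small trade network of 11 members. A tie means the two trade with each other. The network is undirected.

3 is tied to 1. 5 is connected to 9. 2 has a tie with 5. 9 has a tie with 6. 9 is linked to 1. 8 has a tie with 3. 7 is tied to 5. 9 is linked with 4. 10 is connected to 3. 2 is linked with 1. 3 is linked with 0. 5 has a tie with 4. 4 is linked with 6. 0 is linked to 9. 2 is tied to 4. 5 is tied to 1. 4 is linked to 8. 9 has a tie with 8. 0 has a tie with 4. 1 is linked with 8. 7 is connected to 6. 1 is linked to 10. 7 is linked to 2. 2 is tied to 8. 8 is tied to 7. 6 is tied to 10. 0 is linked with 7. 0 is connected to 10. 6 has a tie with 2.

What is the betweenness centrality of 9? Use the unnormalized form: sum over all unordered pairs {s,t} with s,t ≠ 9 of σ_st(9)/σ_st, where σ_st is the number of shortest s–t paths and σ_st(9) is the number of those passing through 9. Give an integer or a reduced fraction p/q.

49/20

Pairs whose geodesics pass through 9 — 5–6: 1/4; 5–8: 1/5; 5–0: 1/3; 6–8: 1/4; 6–0: 1/4; 6–1: 1/3; 8–0: 1/4; 0–1: 1/3; 1–4: 1/4.
All other pairs contribute 0.
Summing the contributions gives betweenness(9) = 49/20.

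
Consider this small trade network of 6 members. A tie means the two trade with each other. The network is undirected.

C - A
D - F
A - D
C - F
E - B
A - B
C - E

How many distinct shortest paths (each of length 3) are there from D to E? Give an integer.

The shortest distance is 3. The length-3 paths are: D–A–B–E; D–A–C–E; D–F–C–E.
That gives 3 distinct shortest paths.

3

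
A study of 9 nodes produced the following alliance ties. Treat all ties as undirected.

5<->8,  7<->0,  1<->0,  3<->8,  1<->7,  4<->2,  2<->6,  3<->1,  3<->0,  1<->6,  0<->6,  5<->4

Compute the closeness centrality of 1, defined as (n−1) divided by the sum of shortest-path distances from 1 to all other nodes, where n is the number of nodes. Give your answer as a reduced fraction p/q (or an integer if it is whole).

Distances from 1: 0:1, 2:2, 3:1, 4:3, 5:3, 6:1, 7:1, 8:2. Sum = 14.
n = 9, so closeness = 8/14 = 4/7.

4/7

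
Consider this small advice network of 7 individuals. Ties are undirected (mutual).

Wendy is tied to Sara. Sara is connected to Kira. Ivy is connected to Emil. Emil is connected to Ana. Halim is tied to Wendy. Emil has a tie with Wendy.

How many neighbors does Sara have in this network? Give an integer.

2

Sara is directly tied to Kira and Wendy. That is 2 neighbors, so the degree of Sara is 2.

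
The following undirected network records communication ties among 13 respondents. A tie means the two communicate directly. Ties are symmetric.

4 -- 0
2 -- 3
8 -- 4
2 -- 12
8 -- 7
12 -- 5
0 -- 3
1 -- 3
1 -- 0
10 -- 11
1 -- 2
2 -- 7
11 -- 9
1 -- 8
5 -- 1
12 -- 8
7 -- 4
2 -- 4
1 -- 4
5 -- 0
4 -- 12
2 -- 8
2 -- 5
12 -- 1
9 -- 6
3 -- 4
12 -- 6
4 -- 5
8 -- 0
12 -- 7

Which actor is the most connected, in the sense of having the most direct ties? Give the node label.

4

Degrees — 0:5, 1:7, 2:7, 3:4, 4:8, 5:5, 6:2, 7:4, 8:6, 9:2, 10:1, 11:2, 12:7.
The maximum is 8, attained only by 4.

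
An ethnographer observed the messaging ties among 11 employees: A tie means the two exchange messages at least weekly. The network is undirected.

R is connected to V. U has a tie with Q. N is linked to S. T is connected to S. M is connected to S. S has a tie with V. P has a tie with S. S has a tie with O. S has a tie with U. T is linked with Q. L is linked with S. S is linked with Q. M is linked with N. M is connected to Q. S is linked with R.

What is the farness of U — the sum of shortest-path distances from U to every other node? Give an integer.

Distances from U: L:2, M:2, N:2, O:2, P:2, Q:1, R:2, S:1, T:2, V:2.
Sum = 2 + 2 + 2 + 2 + 2 + 1 + 2 + 1 + 2 + 2 = 18.

18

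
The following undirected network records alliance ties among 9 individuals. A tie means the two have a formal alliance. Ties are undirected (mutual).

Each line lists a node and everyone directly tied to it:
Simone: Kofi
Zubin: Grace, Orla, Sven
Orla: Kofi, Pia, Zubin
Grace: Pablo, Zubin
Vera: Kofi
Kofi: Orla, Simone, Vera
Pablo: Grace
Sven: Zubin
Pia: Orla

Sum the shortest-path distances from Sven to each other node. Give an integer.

22

Distances from Sven: Grace:2, Kofi:3, Orla:2, Pablo:3, Pia:3, Simone:4, Vera:4, Zubin:1.
Sum = 2 + 3 + 2 + 3 + 3 + 4 + 4 + 1 = 22.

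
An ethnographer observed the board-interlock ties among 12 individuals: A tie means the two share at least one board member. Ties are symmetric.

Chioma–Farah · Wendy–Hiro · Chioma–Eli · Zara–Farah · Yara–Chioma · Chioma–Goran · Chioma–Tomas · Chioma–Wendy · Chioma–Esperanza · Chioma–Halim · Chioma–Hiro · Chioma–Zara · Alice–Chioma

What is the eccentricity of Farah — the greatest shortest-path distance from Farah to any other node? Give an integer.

2

Distances from Farah: Alice:2, Chioma:1, Eli:2, Esperanza:2, Goran:2, Halim:2, Hiro:2, Tomas:2, Wendy:2, Yara:2, Zara:1.
The largest is 2 (to Esperanza, Yara, Halim, Goran, Eli, Alice, Wendy, Tomas, and Hiro), so the eccentricity of Farah is 2.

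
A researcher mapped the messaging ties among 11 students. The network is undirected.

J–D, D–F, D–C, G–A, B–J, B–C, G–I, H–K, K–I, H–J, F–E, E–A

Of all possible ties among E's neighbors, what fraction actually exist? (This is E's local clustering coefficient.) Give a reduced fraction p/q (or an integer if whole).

0

E's neighbors: A and F (k = 2).
Possible neighbor pairs: C(2,2) = 1. Edges among them: none → e = 0.
Clustering(E) = 0/1.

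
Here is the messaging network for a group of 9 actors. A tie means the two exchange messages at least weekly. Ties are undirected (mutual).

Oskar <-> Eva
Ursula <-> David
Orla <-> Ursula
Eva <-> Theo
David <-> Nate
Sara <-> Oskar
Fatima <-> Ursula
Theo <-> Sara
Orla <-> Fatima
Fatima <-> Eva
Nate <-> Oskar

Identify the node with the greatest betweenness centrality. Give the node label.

Eva

Unnormalized betweenness of each node: David:10/3, Eva:31/3, Fatima:8, Nate:4, Orla:0, Oskar:47/6, Sara:4/3, Theo:11/6, Ursula:13/3.
Eva has the largest value, 31/3, making it the main broker — the node through which the most shortest paths run.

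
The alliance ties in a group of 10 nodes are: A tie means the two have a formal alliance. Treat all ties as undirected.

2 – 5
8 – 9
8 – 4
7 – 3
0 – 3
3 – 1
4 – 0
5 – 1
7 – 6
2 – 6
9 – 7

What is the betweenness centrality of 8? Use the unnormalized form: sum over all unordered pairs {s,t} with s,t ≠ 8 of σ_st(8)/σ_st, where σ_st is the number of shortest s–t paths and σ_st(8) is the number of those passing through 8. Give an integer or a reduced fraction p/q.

17/6

Pairs whose geodesics pass through 8 — 7–4: 1/2; 6–4: 1/2; 2–4: 1/3; 0–9: 1/2; 4–9: 1.
All other pairs contribute 0.
Summing the contributions gives betweenness(8) = 17/6.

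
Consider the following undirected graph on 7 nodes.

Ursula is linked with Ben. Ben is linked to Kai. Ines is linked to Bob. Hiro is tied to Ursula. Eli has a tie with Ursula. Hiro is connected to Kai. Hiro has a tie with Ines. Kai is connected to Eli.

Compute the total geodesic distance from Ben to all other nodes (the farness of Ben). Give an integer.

Distances from Ben: Bob:4, Eli:2, Hiro:2, Ines:3, Kai:1, Ursula:1.
Sum = 4 + 2 + 2 + 3 + 1 + 1 = 13.

13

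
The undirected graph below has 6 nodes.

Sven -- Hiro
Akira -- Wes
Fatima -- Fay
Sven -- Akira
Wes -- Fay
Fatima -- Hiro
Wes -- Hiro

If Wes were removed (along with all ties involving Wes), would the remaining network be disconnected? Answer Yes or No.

Even without Wes, every remaining node can still reach every other (the residual graph is connected), so Wes is not a cut vertex.

No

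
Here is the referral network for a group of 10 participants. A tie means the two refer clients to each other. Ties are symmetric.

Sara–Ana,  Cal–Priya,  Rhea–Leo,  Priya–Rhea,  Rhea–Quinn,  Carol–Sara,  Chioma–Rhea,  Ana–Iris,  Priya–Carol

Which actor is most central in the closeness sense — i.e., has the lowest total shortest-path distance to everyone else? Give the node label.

Farness (sum of distances to all others) for each node — Ana:30, Cal:26, Carol:20, Chioma:28, Iris:38, Leo:28, Priya:18, Quinn:28, Rhea:20, Sara:24.
The smallest farness is 18, for Priya, so Priya has the highest closeness.

Priya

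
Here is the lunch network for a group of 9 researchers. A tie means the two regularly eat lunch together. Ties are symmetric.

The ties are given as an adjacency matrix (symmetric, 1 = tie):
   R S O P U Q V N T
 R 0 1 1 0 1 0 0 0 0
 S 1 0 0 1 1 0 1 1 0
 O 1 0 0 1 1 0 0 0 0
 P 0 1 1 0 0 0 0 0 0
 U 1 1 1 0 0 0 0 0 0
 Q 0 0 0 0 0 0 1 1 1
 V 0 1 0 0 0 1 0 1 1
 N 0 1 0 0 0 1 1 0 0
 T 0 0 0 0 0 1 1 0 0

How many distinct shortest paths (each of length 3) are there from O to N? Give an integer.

The shortest distance is 3. The length-3 paths are: O–R–S–N; O–P–S–N; O–U–S–N.
That gives 3 distinct shortest paths.

3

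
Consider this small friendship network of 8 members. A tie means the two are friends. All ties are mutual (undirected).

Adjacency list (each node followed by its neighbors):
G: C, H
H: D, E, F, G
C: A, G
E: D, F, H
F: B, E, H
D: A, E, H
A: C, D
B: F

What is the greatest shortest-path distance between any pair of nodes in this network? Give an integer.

Eccentricity of each node (its greatest distance to any other): A:4, B:4, C:4, D:3, E:3, F:3, G:3, H:2.
The maximum eccentricity is 4, realized for instance by the pair B–A via B – F – E – D – A. So the diameter is 4.

4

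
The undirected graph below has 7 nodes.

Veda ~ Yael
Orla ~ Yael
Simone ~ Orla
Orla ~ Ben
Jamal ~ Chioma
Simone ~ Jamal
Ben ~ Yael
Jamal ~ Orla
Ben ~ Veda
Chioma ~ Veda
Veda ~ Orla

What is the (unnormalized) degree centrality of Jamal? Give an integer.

3

Jamal is directly tied to Chioma, Orla, and Simone. That is 3 neighbors, so the degree of Jamal is 3.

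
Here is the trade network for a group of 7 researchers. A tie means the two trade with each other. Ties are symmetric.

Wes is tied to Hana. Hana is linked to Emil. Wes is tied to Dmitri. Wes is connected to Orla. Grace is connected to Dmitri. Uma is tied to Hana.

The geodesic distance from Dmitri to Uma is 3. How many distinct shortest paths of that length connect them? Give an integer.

The shortest distance is 3, and the only length-3 path is Dmitri–Wes–Hana–Uma. So there is exactly 1 shortest path.

1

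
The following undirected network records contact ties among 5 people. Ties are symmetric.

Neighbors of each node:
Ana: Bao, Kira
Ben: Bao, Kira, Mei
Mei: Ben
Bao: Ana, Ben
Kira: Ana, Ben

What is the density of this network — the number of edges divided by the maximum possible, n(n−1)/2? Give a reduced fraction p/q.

1/2

There are 5 edges and 5 nodes, so the maximum possible is C(5,2) = 10.
Density = 5/10 = 1/2.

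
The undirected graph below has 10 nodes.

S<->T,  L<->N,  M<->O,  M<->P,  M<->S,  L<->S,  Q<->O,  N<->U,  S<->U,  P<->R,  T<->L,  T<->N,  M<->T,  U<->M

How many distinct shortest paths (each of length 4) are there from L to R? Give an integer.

The shortest distance is 4. The length-4 paths are: L–S–M–P–R; L–T–M–P–R.
That gives 2 distinct shortest paths.

2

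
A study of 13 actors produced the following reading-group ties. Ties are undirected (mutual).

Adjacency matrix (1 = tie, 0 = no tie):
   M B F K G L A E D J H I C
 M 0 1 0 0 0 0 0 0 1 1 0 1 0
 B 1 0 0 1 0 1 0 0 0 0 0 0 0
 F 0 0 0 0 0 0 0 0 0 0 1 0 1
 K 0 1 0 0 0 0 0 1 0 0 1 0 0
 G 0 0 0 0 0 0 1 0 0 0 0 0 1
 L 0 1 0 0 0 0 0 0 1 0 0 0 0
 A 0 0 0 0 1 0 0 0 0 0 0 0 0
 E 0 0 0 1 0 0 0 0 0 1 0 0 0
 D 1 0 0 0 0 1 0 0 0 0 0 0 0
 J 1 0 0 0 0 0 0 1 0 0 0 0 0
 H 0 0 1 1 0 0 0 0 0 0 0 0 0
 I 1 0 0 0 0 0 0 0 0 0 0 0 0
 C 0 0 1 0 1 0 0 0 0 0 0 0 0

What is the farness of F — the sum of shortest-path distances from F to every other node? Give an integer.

37

Distances from F: A:3, B:3, C:1, D:5, E:3, G:2, H:1, I:5, J:4, K:2, L:4, M:4.
Sum = 3 + 3 + 1 + 5 + 3 + 2 + 1 + 5 + 4 + 2 + 4 + 4 = 37.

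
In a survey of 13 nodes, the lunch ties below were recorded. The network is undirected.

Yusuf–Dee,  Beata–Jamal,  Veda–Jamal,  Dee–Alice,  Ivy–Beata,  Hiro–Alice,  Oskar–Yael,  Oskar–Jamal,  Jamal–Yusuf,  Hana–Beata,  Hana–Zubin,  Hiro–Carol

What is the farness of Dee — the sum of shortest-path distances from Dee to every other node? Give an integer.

Distances from Dee: Alice:1, Beata:3, Carol:3, Hana:4, Hiro:2, Ivy:4, Jamal:2, Oskar:3, Veda:3, Yael:4, Yusuf:1, Zubin:5.
Sum = 1 + 3 + 3 + 4 + 2 + 4 + 2 + 3 + 3 + 4 + 1 + 5 = 35.

35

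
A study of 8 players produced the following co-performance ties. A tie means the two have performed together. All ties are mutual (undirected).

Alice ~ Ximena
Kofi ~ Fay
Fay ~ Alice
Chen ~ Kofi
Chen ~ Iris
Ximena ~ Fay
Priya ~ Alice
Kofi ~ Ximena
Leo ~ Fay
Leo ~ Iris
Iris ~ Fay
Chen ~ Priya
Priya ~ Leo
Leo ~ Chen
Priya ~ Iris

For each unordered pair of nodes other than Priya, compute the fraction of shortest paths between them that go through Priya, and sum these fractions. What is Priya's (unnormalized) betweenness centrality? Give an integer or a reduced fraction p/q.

Pairs whose geodesics pass through Priya — Leo–Alice: 1/2; Iris–Alice: 1/2; Chen–Alice: 1.
All other pairs contribute 0.
Summing the contributions gives betweenness(Priya) = 2.

2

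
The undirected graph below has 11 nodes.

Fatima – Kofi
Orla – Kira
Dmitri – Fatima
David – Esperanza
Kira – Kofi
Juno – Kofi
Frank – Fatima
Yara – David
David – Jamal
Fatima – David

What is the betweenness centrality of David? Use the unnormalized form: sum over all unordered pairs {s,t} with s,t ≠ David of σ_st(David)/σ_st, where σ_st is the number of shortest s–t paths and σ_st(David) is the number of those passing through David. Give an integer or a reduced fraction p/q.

24

Pairs whose geodesics pass through David — Frank–Jamal: 1; Frank–Yara: 1; Frank–Esperanza: 1; Dmitri–Jamal: 1; Dmitri–Yara: 1; Dmitri–Esperanza: 1; Orla–Jamal: 1; Orla–Yara: 1; Orla–Esperanza: 1; Fatima–Jamal: 1; Fatima–Yara: 1; Fatima–Esperanza: 1; Jamal–Kofi: 1; Jamal–Yara: 1 … (+10 more pairs).
All other pairs contribute 0.
Summing the contributions gives betweenness(David) = 24.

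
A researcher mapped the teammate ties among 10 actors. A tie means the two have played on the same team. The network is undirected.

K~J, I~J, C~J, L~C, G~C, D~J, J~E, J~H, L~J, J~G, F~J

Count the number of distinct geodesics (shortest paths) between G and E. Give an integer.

1

The shortest distance is 2, and the only length-2 path is G–J–E. So there is exactly 1 shortest path.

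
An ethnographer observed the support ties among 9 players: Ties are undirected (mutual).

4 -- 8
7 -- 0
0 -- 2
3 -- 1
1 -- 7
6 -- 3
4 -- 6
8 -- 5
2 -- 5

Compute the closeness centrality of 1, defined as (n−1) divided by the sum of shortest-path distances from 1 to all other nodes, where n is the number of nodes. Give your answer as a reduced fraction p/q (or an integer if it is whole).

2/5

Distances from 1: 0:2, 2:3, 3:1, 4:3, 5:4, 6:2, 7:1, 8:4. Sum = 20.
n = 9, so closeness = 8/20 = 2/5.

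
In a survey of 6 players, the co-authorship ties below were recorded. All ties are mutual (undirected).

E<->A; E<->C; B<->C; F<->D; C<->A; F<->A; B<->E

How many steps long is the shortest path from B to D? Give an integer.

4

One shortest route is B – C – A – F – D, which uses 4 edges, and at distance 3 from B we only reach {F}, which does not include D. So d(B,D) = 4.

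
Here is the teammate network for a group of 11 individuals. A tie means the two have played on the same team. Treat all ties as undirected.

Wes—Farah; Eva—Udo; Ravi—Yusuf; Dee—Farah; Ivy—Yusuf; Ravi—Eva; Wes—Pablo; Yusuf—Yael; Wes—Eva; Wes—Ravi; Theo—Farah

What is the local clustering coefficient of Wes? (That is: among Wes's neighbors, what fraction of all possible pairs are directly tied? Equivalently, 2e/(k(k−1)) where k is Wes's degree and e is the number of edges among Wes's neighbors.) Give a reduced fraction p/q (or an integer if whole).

1/6

Wes's neighbors: Eva, Farah, Pablo, and Ravi (k = 4).
Possible neighbor pairs: C(4,2) = 6. Edges among them: Eva–Ravi → e = 1.
Clustering(Wes) = 1/6.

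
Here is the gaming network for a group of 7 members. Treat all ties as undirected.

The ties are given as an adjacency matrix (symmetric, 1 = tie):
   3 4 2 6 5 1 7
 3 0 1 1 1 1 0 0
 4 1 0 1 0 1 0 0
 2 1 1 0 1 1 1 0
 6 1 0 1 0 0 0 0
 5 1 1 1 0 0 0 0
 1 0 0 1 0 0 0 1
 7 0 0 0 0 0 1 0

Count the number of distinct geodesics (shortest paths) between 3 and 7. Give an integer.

1

The shortest distance is 3, and the only length-3 path is 3–2–1–7. So there is exactly 1 shortest path.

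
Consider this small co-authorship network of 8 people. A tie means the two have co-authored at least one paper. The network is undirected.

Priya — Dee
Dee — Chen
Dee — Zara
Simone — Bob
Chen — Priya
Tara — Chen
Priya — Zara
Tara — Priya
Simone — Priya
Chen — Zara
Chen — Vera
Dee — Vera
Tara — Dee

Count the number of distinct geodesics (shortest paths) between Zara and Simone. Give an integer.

1

The shortest distance is 2, and the only length-2 path is Zara–Priya–Simone. So there is exactly 1 shortest path.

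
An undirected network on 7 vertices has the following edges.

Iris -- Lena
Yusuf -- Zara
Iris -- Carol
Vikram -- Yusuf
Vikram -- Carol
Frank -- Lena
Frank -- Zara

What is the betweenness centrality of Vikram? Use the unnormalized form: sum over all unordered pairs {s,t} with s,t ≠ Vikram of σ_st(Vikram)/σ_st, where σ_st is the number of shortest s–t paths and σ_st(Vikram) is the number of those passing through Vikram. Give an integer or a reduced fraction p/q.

Pairs whose geodesics pass through Vikram — Carol–Zara: 1; Carol–Yusuf: 1; Iris–Yusuf: 1.
All other pairs contribute 0.
Summing the contributions gives betweenness(Vikram) = 3.

3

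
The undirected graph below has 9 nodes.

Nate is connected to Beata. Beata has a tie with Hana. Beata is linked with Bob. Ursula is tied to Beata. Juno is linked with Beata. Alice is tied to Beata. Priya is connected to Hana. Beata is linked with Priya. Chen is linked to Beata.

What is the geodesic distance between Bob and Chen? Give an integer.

2

One shortest route is Bob – Beata – Chen, which uses 2 edges, and Bob and Chen are not directly tied, so nothing shorter exists. So d(Bob,Chen) = 2.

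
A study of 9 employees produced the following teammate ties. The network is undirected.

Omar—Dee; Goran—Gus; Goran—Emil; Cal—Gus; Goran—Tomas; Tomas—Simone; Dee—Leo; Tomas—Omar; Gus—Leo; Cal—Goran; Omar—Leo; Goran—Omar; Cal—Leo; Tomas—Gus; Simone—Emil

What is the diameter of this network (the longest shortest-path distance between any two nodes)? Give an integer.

3

Eccentricity of each node (its greatest distance to any other): Cal:3, Dee:3, Emil:3, Goran:2, Gus:2, Leo:3, Omar:2, Simone:3, Tomas:2.
The maximum eccentricity is 3, realized for instance by the pair Leo–Simone via Leo – Gus – Tomas – Simone. So the diameter is 3.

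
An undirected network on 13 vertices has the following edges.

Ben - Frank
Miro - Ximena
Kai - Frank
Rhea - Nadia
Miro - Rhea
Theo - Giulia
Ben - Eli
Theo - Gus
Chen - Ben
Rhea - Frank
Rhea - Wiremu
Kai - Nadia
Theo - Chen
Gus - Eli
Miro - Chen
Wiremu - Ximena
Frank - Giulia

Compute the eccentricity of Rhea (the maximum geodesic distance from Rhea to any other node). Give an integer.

Distances from Rhea: Ben:2, Chen:2, Eli:3, Frank:1, Giulia:2, Gus:4, Kai:2, Miro:1, Nadia:1, Theo:3, Wiremu:1, Ximena:2.
The largest is 4 (to Gus), so the eccentricity of Rhea is 4.

4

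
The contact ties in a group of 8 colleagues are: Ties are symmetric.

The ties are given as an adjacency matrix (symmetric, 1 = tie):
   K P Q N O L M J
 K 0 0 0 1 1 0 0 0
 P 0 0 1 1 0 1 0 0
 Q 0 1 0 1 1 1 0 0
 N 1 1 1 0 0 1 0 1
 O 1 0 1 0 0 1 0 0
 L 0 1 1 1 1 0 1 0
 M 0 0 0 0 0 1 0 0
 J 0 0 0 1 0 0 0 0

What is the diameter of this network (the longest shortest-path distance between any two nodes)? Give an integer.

3

Eccentricity of each node (its greatest distance to any other): J:3, K:3, L:2, M:3, N:2, O:3, P:2, Q:2.
The maximum eccentricity is 3, realized for instance by the pair K–M via K – N – L – M. So the diameter is 3.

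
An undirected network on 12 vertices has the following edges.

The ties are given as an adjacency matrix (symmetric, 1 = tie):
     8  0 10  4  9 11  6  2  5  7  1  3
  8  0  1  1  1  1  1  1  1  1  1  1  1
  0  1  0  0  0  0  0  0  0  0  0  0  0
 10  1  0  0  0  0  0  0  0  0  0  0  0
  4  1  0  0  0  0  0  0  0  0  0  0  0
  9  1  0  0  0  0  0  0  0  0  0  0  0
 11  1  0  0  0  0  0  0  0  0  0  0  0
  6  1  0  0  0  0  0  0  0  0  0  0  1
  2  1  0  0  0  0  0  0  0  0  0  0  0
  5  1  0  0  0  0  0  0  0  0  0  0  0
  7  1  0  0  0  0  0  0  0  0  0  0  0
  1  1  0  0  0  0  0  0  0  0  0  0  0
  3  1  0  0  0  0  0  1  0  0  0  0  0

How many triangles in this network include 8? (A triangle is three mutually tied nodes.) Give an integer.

8's neighbors: 0, 1, 2, 3, 4, 5, 6, 7, 9, 10, and 11.
Neighbor pairs that are themselves tied: 8–3–6. Each forms one triangle with 8, for 1 in total.

1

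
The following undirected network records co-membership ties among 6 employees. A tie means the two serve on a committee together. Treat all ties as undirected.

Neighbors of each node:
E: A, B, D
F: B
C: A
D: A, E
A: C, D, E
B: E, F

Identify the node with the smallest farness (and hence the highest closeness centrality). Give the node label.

Farness (sum of distances to all others) for each node — A:8, B:9, C:12, D:9, E:7, F:13.
The smallest farness is 7, for E, so E has the highest closeness.

E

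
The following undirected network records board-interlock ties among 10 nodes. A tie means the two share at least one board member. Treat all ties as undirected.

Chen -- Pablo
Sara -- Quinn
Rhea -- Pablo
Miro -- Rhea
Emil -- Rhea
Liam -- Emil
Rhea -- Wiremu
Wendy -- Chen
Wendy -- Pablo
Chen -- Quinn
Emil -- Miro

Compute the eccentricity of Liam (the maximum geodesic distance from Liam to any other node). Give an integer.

Distances from Liam: Chen:4, Emil:1, Miro:2, Pablo:3, Quinn:5, Rhea:2, Sara:6, Wendy:4, Wiremu:3.
The largest is 6 (to Sara), so the eccentricity of Liam is 6.

6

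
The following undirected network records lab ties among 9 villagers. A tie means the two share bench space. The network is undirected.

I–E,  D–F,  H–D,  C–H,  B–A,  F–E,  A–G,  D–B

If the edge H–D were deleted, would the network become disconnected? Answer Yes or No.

Without the H–D edge there is no alternate route between H and D, so the network disconnects. It is a bridge.

Yes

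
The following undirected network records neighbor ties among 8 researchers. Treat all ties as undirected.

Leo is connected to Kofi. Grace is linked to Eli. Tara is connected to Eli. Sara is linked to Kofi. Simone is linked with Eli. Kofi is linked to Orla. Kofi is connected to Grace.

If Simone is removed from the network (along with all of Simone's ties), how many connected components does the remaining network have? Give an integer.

1

Simone's neighbors (Eli) remain reachable from one another through other ties, so the rest of the network stays in one piece.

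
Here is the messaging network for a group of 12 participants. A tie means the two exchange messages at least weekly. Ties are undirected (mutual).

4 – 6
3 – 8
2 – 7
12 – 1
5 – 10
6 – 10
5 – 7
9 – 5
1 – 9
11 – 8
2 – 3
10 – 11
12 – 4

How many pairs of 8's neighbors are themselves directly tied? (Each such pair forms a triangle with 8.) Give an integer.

8's neighbors are 3 and 11, but none of them are tied to each other, so no triangle contains 8.

0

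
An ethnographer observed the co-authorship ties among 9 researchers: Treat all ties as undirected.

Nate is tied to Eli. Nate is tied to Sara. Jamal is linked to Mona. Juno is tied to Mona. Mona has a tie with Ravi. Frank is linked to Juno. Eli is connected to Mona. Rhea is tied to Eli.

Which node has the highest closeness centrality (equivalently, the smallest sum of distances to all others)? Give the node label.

Farness (sum of distances to all others) for each node — Eli:14, Frank:25, Jamal:20, Juno:18, Mona:13, Nate:19, Ravi:20, Rhea:21, Sara:26.
The smallest farness is 13, for Mona, so Mona has the highest closeness.

Mona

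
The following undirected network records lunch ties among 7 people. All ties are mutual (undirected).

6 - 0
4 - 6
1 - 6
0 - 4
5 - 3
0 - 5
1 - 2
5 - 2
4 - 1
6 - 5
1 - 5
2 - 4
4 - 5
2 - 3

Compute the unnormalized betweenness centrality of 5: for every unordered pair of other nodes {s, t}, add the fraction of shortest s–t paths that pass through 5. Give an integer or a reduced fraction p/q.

25/6

Pairs whose geodesics pass through 5 — 1–0: 1/3; 1–3: 1/2; 2–6: 1/3; 2–0: 1/2; 4–3: 1/2; 6–3: 1; 0–3: 1.
All other pairs contribute 0.
Summing the contributions gives betweenness(5) = 25/6.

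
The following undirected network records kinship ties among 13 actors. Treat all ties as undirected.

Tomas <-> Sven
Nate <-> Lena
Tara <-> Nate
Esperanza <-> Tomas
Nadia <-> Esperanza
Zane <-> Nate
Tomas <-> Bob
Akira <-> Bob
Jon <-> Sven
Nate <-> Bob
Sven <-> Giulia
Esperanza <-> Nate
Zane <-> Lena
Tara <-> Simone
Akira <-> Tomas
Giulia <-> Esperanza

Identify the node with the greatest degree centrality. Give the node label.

Nate

Degrees — Akira:2, Bob:3, Esperanza:4, Giulia:2, Jon:1, Lena:2, Nadia:1, Nate:5, Simone:1, Sven:3, Tara:2, Tomas:4, Zane:2.
The maximum is 5, attained only by Nate.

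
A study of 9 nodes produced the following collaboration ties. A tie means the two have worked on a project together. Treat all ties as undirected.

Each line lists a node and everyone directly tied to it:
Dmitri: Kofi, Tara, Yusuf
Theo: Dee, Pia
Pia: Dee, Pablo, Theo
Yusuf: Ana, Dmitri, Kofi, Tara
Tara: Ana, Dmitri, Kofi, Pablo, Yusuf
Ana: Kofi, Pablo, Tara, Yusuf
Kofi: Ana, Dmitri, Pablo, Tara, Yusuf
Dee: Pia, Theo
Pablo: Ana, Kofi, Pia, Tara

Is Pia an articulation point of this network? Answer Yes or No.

Yes

Removing Pia leaves {Dee and Theo} with no path to {Ana, Dmitri, Kofi, Pablo, Tara, and Yusuf}, so the network splits into 2 components. Pia is a cut vertex.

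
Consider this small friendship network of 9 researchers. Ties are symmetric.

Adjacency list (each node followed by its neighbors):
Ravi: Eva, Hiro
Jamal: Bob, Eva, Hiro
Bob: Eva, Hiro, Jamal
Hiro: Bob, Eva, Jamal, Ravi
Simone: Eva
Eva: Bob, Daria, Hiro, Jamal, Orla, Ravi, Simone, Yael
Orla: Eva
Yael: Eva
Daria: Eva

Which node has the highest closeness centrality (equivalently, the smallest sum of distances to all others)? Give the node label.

Eva

Farness (sum of distances to all others) for each node — Bob:13, Daria:15, Eva:8, Hiro:12, Jamal:13, Orla:15, Ravi:14, Simone:15, Yael:15.
The smallest farness is 8, for Eva, so Eva has the highest closeness.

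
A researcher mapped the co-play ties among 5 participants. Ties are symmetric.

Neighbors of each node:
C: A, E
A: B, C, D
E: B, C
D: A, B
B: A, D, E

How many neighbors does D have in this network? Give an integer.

2

D is directly tied to A and B. That is 2 neighbors, so the degree of D is 2.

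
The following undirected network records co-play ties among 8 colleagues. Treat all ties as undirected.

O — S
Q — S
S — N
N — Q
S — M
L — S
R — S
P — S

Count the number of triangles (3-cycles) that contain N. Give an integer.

N's neighbors: Q and S.
Neighbor pairs that are themselves tied: N–Q–S. Each forms one triangle with N, for 1 in total.

1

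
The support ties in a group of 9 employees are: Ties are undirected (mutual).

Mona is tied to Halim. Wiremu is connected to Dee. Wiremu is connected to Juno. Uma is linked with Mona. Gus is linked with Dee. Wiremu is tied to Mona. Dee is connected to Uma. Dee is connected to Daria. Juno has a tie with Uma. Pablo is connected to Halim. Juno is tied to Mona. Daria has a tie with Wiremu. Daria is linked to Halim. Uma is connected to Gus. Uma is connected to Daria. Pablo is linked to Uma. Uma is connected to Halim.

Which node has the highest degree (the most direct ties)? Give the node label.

Uma

Degrees — Daria:4, Dee:4, Gus:2, Halim:4, Juno:3, Mona:4, Pablo:2, Uma:7, Wiremu:4.
The maximum is 7, attained only by Uma.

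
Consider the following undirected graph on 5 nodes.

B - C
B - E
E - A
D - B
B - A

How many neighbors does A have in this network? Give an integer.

A is directly tied to B and E. That is 2 neighbors, so the degree of A is 2.

2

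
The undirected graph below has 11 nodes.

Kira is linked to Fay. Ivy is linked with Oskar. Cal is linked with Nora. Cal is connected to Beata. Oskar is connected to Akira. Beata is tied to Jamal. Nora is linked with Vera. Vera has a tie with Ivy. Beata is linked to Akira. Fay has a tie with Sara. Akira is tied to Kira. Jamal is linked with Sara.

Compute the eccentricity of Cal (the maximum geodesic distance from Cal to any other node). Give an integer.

Distances from Cal: Akira:2, Beata:1, Fay:4, Ivy:3, Jamal:2, Kira:3, Nora:1, Oskar:3, Sara:3, Vera:2.
The largest is 4 (to Fay), so the eccentricity of Cal is 4.

4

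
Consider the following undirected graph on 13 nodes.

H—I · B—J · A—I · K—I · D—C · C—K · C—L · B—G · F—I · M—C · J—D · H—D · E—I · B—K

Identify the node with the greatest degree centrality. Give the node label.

I

Degrees — A:1, B:3, C:4, D:3, E:1, F:1, G:1, H:2, I:5, J:2, K:3, L:1, M:1.
The maximum is 5, attained only by I.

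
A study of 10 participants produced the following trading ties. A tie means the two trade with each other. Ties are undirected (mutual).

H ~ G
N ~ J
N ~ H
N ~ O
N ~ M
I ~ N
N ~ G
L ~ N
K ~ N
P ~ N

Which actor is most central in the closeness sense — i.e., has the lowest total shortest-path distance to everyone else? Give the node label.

N

Farness (sum of distances to all others) for each node — G:16, H:16, I:17, J:17, K:17, L:17, M:17, N:9, O:17, P:17.
The smallest farness is 9, for N, so N has the highest closeness.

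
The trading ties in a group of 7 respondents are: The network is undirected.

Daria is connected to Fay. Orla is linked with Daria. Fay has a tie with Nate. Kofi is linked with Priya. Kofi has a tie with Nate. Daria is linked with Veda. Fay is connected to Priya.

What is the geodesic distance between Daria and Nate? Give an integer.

2

One shortest route is Daria – Fay – Nate, which uses 2 edges, and Daria and Nate are not directly tied, so nothing shorter exists. So d(Daria,Nate) = 2.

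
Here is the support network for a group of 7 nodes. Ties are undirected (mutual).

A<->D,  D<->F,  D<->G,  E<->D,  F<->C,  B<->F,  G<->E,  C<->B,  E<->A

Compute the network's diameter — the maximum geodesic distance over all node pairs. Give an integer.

Eccentricity of each node (its greatest distance to any other): A:3, B:3, C:3, D:2, E:3, F:2, G:3.
The maximum eccentricity is 3, realized for instance by the pair C–A via C – F – D – A. So the diameter is 3.

3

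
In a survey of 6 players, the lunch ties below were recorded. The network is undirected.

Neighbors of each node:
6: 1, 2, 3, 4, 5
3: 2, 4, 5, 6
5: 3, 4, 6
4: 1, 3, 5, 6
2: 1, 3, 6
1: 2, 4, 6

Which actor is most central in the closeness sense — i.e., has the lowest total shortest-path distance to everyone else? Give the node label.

Farness (sum of distances to all others) for each node — 1:7, 2:7, 3:6, 4:6, 5:7, 6:5.
The smallest farness is 5, for 6, so 6 has the highest closeness.

6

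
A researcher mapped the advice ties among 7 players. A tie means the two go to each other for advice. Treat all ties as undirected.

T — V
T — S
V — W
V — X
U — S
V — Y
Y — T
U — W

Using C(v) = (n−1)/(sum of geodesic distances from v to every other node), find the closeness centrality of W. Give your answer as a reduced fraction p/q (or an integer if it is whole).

3/5

Distances from W: S:2, T:2, U:1, V:1, X:2, Y:2. Sum = 10.
n = 7, so closeness = 6/10 = 3/5.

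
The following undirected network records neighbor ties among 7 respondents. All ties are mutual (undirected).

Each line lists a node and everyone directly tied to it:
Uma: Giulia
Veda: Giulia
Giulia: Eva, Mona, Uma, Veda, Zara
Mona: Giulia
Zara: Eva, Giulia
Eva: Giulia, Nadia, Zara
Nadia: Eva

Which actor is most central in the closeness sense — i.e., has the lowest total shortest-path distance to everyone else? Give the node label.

Giulia

Farness (sum of distances to all others) for each node — Eva:9, Giulia:7, Mona:12, Nadia:14, Uma:12, Veda:12, Zara:10.
The smallest farness is 7, for Giulia, so Giulia has the highest closeness.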